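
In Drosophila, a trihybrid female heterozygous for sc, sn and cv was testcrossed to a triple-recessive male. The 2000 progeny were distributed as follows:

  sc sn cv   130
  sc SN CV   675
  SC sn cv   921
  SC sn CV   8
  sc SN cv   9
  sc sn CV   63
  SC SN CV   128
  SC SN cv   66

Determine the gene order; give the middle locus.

cv

The two most frequent reciprocal classes, sc SN CV and SC sn cv, are the parental types, so the F1 was sc SN CV / SC sn cv.
The two rarest classes, sc SN cv and SC sn CV, are the double crossovers. Comparing them with the parentals, only the cv allele has switched, so cv is the middle locus and the order is sn – cv – sc.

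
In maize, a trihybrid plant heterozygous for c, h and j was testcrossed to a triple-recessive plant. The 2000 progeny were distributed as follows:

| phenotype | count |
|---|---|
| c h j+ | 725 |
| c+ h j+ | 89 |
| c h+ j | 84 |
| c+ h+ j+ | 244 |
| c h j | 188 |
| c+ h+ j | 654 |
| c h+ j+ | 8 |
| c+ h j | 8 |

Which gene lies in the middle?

The two most frequent reciprocal classes, c+ h+ j and c h j+, are the parental types, so the F1 was c+ h+ j / c h j+.
The two rarest classes, c+ h j and c h+ j+, are the double crossovers. Comparing them with the parentals, only the h allele has switched, so h is the middle locus and the order is j – h – c.

h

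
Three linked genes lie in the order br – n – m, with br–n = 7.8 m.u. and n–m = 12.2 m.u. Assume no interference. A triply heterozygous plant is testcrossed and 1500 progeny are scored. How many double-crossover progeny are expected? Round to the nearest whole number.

Map distances give recombination frequencies of 0.078 and 0.122 for the two intervals.
With no interference, expected double-crossover frequency = 0.078 × 0.122 = 0.00952.
Expected number = 0.00952 × 1500 = 14.27 ≈ 14.

14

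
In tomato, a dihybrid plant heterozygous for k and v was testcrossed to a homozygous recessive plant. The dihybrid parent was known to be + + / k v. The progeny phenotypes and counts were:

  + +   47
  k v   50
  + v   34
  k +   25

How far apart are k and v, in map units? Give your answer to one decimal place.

The recombinant classes are + v and k +: 34 + 25 = 59.
Recombination frequency = 59/156 = 0.3782 ≈ 37.8%, i.e. 37.8 map units.

37.8 map units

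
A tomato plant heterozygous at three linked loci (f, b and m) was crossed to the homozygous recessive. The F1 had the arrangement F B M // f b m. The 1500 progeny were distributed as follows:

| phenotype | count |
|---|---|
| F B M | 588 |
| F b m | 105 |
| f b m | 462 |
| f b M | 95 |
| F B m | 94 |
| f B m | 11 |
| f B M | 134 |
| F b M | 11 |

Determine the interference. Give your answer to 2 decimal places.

0.40

The two rarest classes, F b M and f B m, are the double crossovers. Comparing them with the parentals, only the b allele has switched, so b is the middle locus and the order is m – b – f.
m–b: (189 + 22)/1500 = 0.1407; b–f: (239 + 22)/1500 = 0.1740.
Expected DCO frequency = 0.1407 × 0.1740 ≈ 0.02448; observed = 22/1500 ≈ 0.01467.
Coefficient of coincidence = 0.01467/0.02448 ≈ 0.60; interference = 1 − 0.60 = 0.40.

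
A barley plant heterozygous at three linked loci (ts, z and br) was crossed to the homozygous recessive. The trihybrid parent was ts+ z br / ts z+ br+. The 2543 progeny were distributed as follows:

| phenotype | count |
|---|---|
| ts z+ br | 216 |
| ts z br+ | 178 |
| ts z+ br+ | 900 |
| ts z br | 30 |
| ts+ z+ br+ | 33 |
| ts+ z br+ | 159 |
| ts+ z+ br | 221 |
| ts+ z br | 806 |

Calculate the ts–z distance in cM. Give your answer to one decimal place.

The two rarest classes, ts z br and ts+ z+ br+, are the double crossovers. Comparing them with the parentals, only the ts allele has switched, so ts is the middle locus and the order is z – ts – br.
Crossovers in the z–ts interval produce the single-crossover classes ts+ z+ br and ts z br+ (221 + 178 = 399) plus the double crossovers (63).
RF(z–ts) = (399 + 63) / 2543 = 462/2543 = 0.1817 → 18.2 cM.

18.2 cM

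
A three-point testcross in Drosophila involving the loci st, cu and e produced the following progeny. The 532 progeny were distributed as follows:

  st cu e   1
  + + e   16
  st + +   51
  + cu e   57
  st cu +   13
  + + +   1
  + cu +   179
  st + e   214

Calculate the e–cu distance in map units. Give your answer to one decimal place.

The two most frequent reciprocal classes, + cu + and st + e, are the parental types, so the F1 was + cu + / st + e.
The two rarest classes, + + + and st cu e, are the double crossovers. Comparing them with the parentals, only the cu allele has switched, so cu is the middle locus and the order is st – cu – e.
Crossovers in the cu–e interval produce the single-crossover classes + cu e and st + + (57 + 51 = 108) plus the double crossovers (2).
RF(cu–e) = (108 + 2) / 532 = 110/532 = 0.2068 → 20.7 map units.

20.7 map units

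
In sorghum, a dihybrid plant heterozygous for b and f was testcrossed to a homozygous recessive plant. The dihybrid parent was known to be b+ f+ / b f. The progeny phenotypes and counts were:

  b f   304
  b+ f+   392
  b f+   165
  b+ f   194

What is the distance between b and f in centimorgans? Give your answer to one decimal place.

34.0 centimorgans

The recombinant classes are b+ f and b f+: 194 + 165 = 359.
Recombination frequency = 359/1055 = 0.3403 ≈ 34.0%, i.e. 34.0 centimorgans.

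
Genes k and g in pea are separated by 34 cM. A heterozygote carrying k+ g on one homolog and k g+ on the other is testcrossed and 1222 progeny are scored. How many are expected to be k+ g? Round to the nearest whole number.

A map distance of 34 cM corresponds to a recombination frequency of 0.340.
The F1 is k+ g / k g+, so k+ g is a parental gamete class with expected frequency (1 − r)/2 = 0.660/2 = 0.3300.
Expected number = 0.3300 × 1222 = 403.26 ≈ 403.

403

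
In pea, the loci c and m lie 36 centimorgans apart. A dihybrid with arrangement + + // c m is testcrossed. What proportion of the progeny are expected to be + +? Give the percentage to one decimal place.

32.0%

A map distance of 36 centimorgans corresponds to a recombination frequency of 0.360.
The F1 is + + / c m, so + + is a parental gamete class with expected frequency (1 − r)/2 = 0.640/2 = 0.3200.
That is 0.3200 = 32.0% of the progeny.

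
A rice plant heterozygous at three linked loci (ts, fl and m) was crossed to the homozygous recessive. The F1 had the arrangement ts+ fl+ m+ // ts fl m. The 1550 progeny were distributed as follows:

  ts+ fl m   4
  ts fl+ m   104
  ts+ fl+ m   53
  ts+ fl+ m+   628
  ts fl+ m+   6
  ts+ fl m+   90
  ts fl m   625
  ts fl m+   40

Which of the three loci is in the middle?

ts

The two rarest classes, ts fl+ m+ and ts+ fl m, are the double crossovers. Comparing them with the parentals, only the ts allele has switched, so ts is the middle locus and the order is fl – ts – m.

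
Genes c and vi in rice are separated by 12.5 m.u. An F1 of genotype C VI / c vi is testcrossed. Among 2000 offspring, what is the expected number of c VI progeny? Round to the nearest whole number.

125

A map distance of 12.5 m.u. corresponds to a recombination frequency of 0.125.
The F1 is C VI / c vi, so c VI is a recombinant gamete class with expected frequency r/2 = 0.125/2 = 0.0625.
Expected number = 0.0625 × 2000 = 125.00 ≈ 125.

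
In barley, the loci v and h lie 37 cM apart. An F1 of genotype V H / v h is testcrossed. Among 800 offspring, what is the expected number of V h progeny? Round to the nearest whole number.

A map distance of 37 cM corresponds to a recombination frequency of 0.370.
The F1 is V H / v h, so V h is a recombinant gamete class with expected frequency r/2 = 0.370/2 = 0.1850.
Expected number = 0.1850 × 800 = 148.00 ≈ 148.

148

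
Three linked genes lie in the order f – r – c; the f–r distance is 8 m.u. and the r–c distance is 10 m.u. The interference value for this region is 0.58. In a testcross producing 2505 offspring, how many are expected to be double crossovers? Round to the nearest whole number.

Map distances give recombination frequencies of 0.080 and 0.100 for the two intervals.
With interference 0.58 (so coincidence = 0.42), expected double-crossover frequency = 0.080 × 0.100 × 0.42 = 0.00336.
Expected number = 0.00336 × 2505 = 8.42 ≈ 8.

8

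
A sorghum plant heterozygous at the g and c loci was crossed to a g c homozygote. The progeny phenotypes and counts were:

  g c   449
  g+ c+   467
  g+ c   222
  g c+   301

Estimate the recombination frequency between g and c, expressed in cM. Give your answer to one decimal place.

36.3 cM

The two most frequent classes, g+ c+ (467) and g c (449), are the parental types, so the F1 was g+ c+ / g c.
The recombinant classes are g+ c and g c+: 222 + 301 = 523.
Recombination frequency = 523/1439 = 0.3634 ≈ 36.3%, i.e. 36.3 cM.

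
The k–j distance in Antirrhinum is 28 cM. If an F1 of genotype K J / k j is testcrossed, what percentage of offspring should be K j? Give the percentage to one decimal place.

A map distance of 28 cM corresponds to a recombination frequency of 0.280.
The F1 is K J / k j, so K j is a recombinant gamete class with expected frequency r/2 = 0.280/2 = 0.1400.
That is 0.1400 = 14.0% of the progeny.

14.0%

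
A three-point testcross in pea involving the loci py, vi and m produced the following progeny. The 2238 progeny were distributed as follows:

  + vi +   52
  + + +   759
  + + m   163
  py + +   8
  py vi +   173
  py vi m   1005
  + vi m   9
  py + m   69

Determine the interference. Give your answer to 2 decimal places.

0.22

The two most frequent reciprocal classes, + + + and py vi m, are the parental types, so the F1 was + + + / py vi m.
The two rarest classes, py + + and + vi m, are the double crossovers. Comparing them with the parentals, only the py allele has switched, so py is the middle locus and the order is vi – py – m.
vi–py: (121 + 17)/2238 = 0.0617; py–m: (336 + 17)/2238 = 0.1577.
Expected DCO frequency = 0.0617 × 0.1577 ≈ 0.00973; observed = 17/2238 ≈ 0.00760.
Coefficient of coincidence = 0.00760/0.00973 ≈ 0.78; interference = 1 − 0.78 = 0.22.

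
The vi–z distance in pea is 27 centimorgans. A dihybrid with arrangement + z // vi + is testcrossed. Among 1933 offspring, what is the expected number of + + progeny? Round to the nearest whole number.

A map distance of 27 centimorgans corresponds to a recombination frequency of 0.270.
The F1 is + z / vi +, so + + is a recombinant gamete class with expected frequency r/2 = 0.270/2 = 0.1350.
Expected number = 0.1350 × 1933 = 260.96 ≈ 261.

261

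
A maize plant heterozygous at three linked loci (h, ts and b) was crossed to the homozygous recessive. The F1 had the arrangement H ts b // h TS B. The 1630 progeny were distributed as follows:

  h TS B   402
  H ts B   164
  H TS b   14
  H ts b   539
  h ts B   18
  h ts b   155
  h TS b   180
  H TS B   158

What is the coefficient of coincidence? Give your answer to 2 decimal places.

0.40

The two rarest classes, H TS b and h ts B, are the double crossovers. Comparing them with the parentals, only the ts allele has switched, so ts is the middle locus and the order is b – ts – h.
b–ts: (344 + 32)/1630 = 0.2307; ts–h: (313 + 32)/1630 = 0.2117.
Expected DCO frequency = 0.2307 × 0.2117 ≈ 0.04884; observed = 32/1630 ≈ 0.01963.
Coefficient of coincidence = 0.01963/0.04884 ≈ 0.40.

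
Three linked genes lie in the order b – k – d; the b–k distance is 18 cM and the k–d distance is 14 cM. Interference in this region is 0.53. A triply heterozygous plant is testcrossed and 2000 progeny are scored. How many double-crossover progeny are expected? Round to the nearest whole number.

Map distances give recombination frequencies of 0.180 and 0.140 for the two intervals.
With interference 0.53 (so coincidence = 0.47), expected double-crossover frequency = 0.180 × 0.140 × 0.47 = 0.01184.
Expected number = 0.01184 × 2000 = 23.69 ≈ 24.

24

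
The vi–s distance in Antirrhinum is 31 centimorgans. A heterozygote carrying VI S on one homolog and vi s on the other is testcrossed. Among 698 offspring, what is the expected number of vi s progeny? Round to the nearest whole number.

A map distance of 31 centimorgans corresponds to a recombination frequency of 0.310.
The F1 is VI S / vi s, so vi s is a parental gamete class with expected frequency (1 − r)/2 = 0.690/2 = 0.3450.
Expected number = 0.3450 × 698 = 240.81 ≈ 241.

241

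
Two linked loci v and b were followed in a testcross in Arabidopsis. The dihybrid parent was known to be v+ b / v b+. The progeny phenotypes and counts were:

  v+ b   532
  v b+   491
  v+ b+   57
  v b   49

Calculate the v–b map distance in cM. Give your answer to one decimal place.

9.4 cM

The recombinant classes are v+ b+ and v b: 57 + 49 = 106.
Recombination frequency = 106/1129 = 0.0939 ≈ 9.4%, i.e. 9.4 cM.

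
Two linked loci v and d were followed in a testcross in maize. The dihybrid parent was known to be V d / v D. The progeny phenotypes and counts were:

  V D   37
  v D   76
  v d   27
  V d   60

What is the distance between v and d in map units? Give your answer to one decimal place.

32.0 map units

The recombinant classes are V D and v d: 37 + 27 = 64.
Recombination frequency = 64/200 = 0.3200 ≈ 32.0%, i.e. 32.0 map units.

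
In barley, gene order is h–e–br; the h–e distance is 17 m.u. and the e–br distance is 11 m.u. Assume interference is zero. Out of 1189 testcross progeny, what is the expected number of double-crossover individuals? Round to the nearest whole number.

22

Map distances give recombination frequencies of 0.170 and 0.110 for the two intervals.
With no interference, expected double-crossover frequency = 0.170 × 0.110 = 0.01870.
Expected number = 0.01870 × 1189 = 22.23 ≈ 22.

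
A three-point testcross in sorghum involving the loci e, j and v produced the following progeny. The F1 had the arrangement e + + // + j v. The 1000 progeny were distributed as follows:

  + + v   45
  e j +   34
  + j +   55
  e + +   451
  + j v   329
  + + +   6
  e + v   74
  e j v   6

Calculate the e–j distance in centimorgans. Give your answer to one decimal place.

9.1 centimorgans

The two rarest classes, + + + and e j v, are the double crossovers. Comparing them with the parentals, only the e allele has switched, so e is the middle locus and the order is j – e – v.
Crossovers in the j–e interval produce the single-crossover classes e j + and + + v (34 + 45 = 79) plus the double crossovers (12).
RF(j–e) = (79 + 12) / 1000 = 91/1000 = 0.0910 → 9.1 centimorgans.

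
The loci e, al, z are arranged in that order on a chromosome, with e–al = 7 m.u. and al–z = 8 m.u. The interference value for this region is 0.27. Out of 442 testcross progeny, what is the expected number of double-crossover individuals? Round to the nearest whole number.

Map distances give recombination frequencies of 0.070 and 0.080 for the two intervals.
With interference 0.27 (so coincidence = 0.73), expected double-crossover frequency = 0.070 × 0.080 × 0.73 = 0.00409.
Expected number = 0.00409 × 442 = 1.81 ≈ 2.

2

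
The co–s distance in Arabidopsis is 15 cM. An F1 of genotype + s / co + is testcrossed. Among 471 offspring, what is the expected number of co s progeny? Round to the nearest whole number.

A map distance of 15 cM corresponds to a recombination frequency of 0.150.
The F1 is + s / co +, so co s is a recombinant gamete class with expected frequency r/2 = 0.150/2 = 0.0750.
Expected number = 0.0750 × 471 = 35.32 ≈ 35.

35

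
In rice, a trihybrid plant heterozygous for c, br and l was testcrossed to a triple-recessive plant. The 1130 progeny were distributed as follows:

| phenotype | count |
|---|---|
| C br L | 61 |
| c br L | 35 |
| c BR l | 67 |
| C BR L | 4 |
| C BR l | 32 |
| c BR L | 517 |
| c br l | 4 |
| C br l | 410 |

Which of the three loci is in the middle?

c

The two most frequent reciprocal classes, c BR L and C br l, are the parental types, so the F1 was c BR L / C br l.
The two rarest classes, C BR L and c br l, are the double crossovers. Comparing them with the parentals, only the c allele has switched, so c is the middle locus and the order is l – c – br.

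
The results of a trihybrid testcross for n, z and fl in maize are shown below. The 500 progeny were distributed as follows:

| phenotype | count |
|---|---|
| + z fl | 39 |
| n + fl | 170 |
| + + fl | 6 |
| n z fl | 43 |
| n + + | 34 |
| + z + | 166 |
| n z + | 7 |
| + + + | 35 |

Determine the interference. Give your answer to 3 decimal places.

The two most frequent reciprocal classes, n + fl and + z +, are the parental types, so the F1 was n + fl / + z +.
The two rarest classes, + + fl and n z +, are the double crossovers. Comparing them with the parentals, only the n allele has switched, so n is the middle locus and the order is fl – n – z.
fl–n: (73 + 13)/500 = 0.1720; n–z: (78 + 13)/500 = 0.1820.
Expected DCO frequency = 0.1720 × 0.1820 ≈ 0.03130; observed = 13/500 ≈ 0.02600.
Coefficient of coincidence = 0.02600/0.03130 ≈ 0.831; interference = 1 − 0.831 = 0.169.

0.169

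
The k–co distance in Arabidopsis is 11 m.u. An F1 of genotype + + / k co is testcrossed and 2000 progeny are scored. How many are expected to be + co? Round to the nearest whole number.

110

A map distance of 11 m.u. corresponds to a recombination frequency of 0.110.
The F1 is + + / k co, so + co is a recombinant gamete class with expected frequency r/2 = 0.110/2 = 0.0550.
Expected number = 0.0550 × 2000 = 110.00 ≈ 110.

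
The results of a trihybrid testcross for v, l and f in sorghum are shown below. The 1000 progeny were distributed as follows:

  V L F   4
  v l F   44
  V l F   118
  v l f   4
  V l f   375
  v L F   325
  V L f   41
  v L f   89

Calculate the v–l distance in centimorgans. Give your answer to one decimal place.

The two most frequent reciprocal classes, v L F and V l f, are the parental types, so the F1 was v L F / V l f.
The two rarest classes, V L F and v l f, are the double crossovers. Comparing them with the parentals, only the v allele has switched, so v is the middle locus and the order is f – v – l.
Crossovers in the v–l interval produce the single-crossover classes v l F and V L f (44 + 41 = 85) plus the double crossovers (8).
RF(v–l) = (85 + 8) / 1000 = 93/1000 = 0.0930 → 9.3 centimorgans.

9.3 centimorgans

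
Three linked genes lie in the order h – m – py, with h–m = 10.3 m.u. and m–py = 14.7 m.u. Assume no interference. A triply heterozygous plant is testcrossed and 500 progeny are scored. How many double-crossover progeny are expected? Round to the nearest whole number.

Map distances give recombination frequencies of 0.103 and 0.147 for the two intervals.
With no interference, expected double-crossover frequency = 0.103 × 0.147 = 0.01514.
Expected number = 0.01514 × 500 = 7.57 ≈ 8.

8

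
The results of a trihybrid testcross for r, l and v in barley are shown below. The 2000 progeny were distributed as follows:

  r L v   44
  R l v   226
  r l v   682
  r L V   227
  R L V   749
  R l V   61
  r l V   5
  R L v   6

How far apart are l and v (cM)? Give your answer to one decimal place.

The two most frequent reciprocal classes, r l v and R L V, are the parental types, so the F1 was r l v / R L V.
The two rarest classes, r l V and R L v, are the double crossovers. Comparing them with the parentals, only the v allele has switched, so v is the middle locus and the order is l – v – r.
Crossovers in the l–v interval produce the single-crossover classes r L v and R l V (44 + 61 = 105) plus the double crossovers (11).
RF(l–v) = (105 + 11) / 2000 = 116/2000 = 0.0580 → 5.8 cM.

5.8 cM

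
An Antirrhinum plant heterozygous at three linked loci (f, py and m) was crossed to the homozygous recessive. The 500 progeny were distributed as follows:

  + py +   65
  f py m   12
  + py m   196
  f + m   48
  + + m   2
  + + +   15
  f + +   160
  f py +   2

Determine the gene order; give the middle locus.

The two most frequent reciprocal classes, f + + and + py m, are the parental types, so the F1 was f + + / + py m.
The two rarest classes, f py + and + + m, are the double crossovers. Comparing them with the parentals, only the py allele has switched, so py is the middle locus and the order is m – py – f.

py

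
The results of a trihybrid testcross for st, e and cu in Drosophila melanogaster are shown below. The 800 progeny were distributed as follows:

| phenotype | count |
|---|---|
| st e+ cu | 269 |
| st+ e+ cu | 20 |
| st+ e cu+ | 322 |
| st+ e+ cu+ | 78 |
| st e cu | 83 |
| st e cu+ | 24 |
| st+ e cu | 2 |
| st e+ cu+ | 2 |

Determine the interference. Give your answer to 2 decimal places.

The two most frequent reciprocal classes, st e+ cu and st+ e cu+, are the parental types, so the F1 was st e+ cu / st+ e cu+.
The two rarest classes, st e+ cu+ and st+ e cu, are the double crossovers. Comparing them with the parentals, only the cu allele has switched, so cu is the middle locus and the order is e – cu – st.
e–cu: (161 + 4)/800 = 0.2062; cu–st: (44 + 4)/800 = 0.0600.
Expected DCO frequency = 0.2062 × 0.0600 ≈ 0.01237; observed = 4/800 ≈ 0.00500.
Coefficient of coincidence = 0.00500/0.01237 ≈ 0.40; interference = 1 − 0.40 = 0.60.

0.60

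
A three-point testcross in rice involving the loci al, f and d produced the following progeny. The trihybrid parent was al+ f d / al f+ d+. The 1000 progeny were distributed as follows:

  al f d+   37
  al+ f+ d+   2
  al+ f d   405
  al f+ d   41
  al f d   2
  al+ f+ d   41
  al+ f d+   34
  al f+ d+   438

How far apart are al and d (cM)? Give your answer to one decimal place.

The two rarest classes, al f d and al+ f+ d+, are the double crossovers. Comparing them with the parentals, only the al allele has switched, so al is the middle locus and the order is d – al – f.
Crossovers in the d–al interval produce the single-crossover classes al+ f d+ and al f+ d (34 + 41 = 75) plus the double crossovers (4).
RF(d–al) = (75 + 4) / 1000 = 79/1000 = 0.0790 → 7.9 cM.

7.9 cM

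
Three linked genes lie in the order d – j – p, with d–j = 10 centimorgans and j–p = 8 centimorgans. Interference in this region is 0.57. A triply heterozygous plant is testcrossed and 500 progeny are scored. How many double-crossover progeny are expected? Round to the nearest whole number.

2

Map distances give recombination frequencies of 0.100 and 0.080 for the two intervals.
With interference 0.57 (so coincidence = 0.43), expected double-crossover frequency = 0.100 × 0.080 × 0.43 = 0.00344.
Expected number = 0.00344 × 500 = 1.72 ≈ 2.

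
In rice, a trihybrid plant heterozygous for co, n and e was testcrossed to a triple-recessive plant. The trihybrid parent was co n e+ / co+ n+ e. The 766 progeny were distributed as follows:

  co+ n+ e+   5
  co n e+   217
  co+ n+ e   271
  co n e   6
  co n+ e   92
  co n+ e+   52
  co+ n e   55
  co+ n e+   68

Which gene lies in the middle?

e

The two rarest classes, co n e and co+ n+ e+, are the double crossovers. Comparing them with the parentals, only the e allele has switched, so e is the middle locus and the order is n – e – co.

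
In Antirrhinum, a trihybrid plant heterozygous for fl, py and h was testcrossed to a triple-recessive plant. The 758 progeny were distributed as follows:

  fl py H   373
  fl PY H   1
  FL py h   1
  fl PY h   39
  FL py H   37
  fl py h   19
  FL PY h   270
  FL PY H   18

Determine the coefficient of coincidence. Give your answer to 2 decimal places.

The two most frequent reciprocal classes, FL PY h and fl py H, are the parental types, so the F1 was FL PY h / fl py H.
The two rarest classes, FL py h and fl PY H, are the double crossovers. Comparing them with the parentals, only the py allele has switched, so py is the middle locus and the order is fl – py – h.
fl–py: (76 + 2)/758 = 0.1029; py–h: (37 + 2)/758 = 0.0515.
Expected DCO frequency = 0.1029 × 0.0515 ≈ 0.00530; observed = 2/758 ≈ 0.00264.
Coefficient of coincidence = 0.00264/0.00530 ≈ 0.50.

0.50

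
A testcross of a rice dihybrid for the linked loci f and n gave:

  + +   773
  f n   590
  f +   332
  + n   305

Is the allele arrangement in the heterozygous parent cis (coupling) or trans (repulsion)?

The two most frequent classes are + + (773) and f n (590); these are the parental (non-recombinant) types.
So the F1 carried + + on one chromosome and f n on the other — the recessive alleles are on the same chromosome (cis / coupling).

cis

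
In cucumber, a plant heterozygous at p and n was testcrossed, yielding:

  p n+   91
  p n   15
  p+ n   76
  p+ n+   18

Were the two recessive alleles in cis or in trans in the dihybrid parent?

trans

The two most frequent classes are p+ n (76) and p n+ (91); these are the parental (non-recombinant) types.
So the F1 carried p+ n on one chromosome and p n+ on the other — the recessive alleles are on opposite chromosomes (trans / repulsion).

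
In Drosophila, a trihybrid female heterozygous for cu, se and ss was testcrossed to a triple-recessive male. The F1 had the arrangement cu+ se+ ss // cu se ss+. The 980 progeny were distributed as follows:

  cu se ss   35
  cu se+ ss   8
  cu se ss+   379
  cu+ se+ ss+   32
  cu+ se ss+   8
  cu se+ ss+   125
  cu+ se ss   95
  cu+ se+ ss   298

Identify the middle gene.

The two rarest classes, cu se+ ss and cu+ se ss+, are the double crossovers. Comparing them with the parentals, only the cu allele has switched, so cu is the middle locus and the order is ss – cu – se.

cu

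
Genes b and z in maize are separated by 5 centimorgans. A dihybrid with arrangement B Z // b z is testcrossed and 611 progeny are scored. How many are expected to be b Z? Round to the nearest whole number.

A map distance of 5 centimorgans corresponds to a recombination frequency of 0.050.
The F1 is B Z / b z, so b Z is a recombinant gamete class with expected frequency r/2 = 0.050/2 = 0.0250.
Expected number = 0.0250 × 611 = 15.28 ≈ 15.

15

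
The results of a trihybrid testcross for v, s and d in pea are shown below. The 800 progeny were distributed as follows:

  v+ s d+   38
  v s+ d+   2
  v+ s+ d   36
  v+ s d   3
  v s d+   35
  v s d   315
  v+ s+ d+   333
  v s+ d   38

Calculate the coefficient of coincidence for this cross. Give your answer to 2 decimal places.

The two most frequent reciprocal classes, v s d and v+ s+ d+, are the parental types, so the F1 was v s d / v+ s+ d+.
The two rarest classes, v+ s d and v s+ d+, are the double crossovers. Comparing them with the parentals, only the v allele has switched, so v is the middle locus and the order is d – v – s.
d–v: (71 + 5)/800 = 0.0950; v–s: (76 + 5)/800 = 0.1013.
Expected DCO frequency = 0.0950 × 0.1013 ≈ 0.00962; observed = 5/800 ≈ 0.00625.
Coefficient of coincidence = 0.00625/0.00962 ≈ 0.65.

0.65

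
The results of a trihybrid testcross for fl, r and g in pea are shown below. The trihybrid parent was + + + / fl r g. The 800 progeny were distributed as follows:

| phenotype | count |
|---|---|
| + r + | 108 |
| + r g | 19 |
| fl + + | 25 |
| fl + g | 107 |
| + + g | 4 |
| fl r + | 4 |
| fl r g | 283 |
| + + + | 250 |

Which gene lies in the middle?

g

The two rarest classes, + + g and fl r +, are the double crossovers. Comparing them with the parentals, only the g allele has switched, so g is the middle locus and the order is fl – g – r.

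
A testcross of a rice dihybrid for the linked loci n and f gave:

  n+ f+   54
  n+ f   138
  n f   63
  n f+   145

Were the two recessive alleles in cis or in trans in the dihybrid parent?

trans

The two most frequent classes are n+ f (138) and n f+ (145); these are the parental (non-recombinant) types.
So the F1 carried n+ f on one chromosome and n f+ on the other — the recessive alleles are on opposite chromosomes (trans / repulsion).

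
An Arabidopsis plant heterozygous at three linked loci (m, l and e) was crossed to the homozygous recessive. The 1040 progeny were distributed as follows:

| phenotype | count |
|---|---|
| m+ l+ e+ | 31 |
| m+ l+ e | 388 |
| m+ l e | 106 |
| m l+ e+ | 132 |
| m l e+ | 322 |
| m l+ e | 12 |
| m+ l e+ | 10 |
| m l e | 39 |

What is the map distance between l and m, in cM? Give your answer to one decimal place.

The two most frequent reciprocal classes, m+ l+ e and m l e+, are the parental types, so the F1 was m+ l+ e / m l e+.
The two rarest classes, m l+ e and m+ l e+, are the double crossovers. Comparing them with the parentals, only the m allele has switched, so m is the middle locus and the order is l – m – e.
Crossovers in the l–m interval produce the single-crossover classes m+ l e and m l+ e+ (106 + 132 = 238) plus the double crossovers (22).
RF(l–m) = (238 + 22) / 1040 = 260/1040 = 0.2500 → 25.0 cM.

25.0 cM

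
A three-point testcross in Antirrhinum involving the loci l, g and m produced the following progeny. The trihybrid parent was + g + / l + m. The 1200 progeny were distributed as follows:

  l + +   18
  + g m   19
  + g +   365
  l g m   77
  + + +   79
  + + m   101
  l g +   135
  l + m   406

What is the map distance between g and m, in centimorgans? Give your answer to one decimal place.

16.1 centimorgans

The two rarest classes, + g m and l + +, are the double crossovers. Comparing them with the parentals, only the m allele has switched, so m is the middle locus and the order is g – m – l.
Crossovers in the g–m interval produce the single-crossover classes + + + and l g m (79 + 77 = 156) plus the double crossovers (37).
RF(g–m) = (156 + 37) / 1200 = 193/1200 = 0.1608 → 16.1 centimorgans.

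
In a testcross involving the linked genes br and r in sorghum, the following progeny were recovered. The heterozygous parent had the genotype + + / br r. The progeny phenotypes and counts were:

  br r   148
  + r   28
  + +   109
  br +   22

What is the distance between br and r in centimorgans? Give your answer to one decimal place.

The recombinant classes are + r and br +: 28 + 22 = 50.
Recombination frequency = 50/307 = 0.1629 ≈ 16.3%, i.e. 16.3 centimorgans.

16.3 centimorgans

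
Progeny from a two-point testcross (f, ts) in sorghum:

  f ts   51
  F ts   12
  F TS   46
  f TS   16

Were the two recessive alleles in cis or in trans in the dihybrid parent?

cis

The two most frequent classes are F TS (46) and f ts (51); these are the parental (non-recombinant) types.
So the F1 carried F TS on one chromosome and f ts on the other — the recessive alleles are on the same chromosome (cis / coupling).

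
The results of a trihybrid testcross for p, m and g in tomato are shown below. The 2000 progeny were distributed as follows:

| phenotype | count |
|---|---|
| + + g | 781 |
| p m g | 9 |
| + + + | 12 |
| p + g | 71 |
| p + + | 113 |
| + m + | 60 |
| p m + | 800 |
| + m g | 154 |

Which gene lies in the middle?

g

The two most frequent reciprocal classes, p m + and + + g, are the parental types, so the F1 was p m + / + + g.
The two rarest classes, p m g and + + +, are the double crossovers. Comparing them with the parentals, only the g allele has switched, so g is the middle locus and the order is m – g – p.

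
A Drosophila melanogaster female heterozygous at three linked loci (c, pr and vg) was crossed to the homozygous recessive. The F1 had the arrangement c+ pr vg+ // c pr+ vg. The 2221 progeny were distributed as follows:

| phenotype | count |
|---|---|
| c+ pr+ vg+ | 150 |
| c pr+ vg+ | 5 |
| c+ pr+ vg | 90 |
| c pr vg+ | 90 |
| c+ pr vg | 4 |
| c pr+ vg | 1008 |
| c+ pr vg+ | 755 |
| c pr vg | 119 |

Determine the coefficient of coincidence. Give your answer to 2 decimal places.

The two rarest classes, c+ pr vg and c pr+ vg+, are the double crossovers. Comparing them with the parentals, only the vg allele has switched, so vg is the middle locus and the order is c – vg – pr.
c–vg: (180 + 9)/2221 = 0.0851; vg–pr: (269 + 9)/2221 = 0.1252.
Expected DCO frequency = 0.0851 × 0.1252 ≈ 0.01065; observed = 9/2221 ≈ 0.00405.
Coefficient of coincidence = 0.00405/0.01065 ≈ 0.38.

0.38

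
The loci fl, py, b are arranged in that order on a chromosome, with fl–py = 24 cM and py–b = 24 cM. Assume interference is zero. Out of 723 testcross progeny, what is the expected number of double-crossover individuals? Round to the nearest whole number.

Map distances give recombination frequencies of 0.240 and 0.240 for the two intervals.
With no interference, expected double-crossover frequency = 0.240 × 0.240 = 0.05760.
Expected number = 0.05760 × 723 = 41.64 ≈ 42.

42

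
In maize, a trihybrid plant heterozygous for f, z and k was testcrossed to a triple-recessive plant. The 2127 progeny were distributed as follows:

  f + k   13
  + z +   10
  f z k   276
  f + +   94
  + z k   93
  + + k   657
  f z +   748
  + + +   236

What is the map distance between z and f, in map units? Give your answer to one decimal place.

9.9 map units

The two most frequent reciprocal classes, + + k and f z +, are the parental types, so the F1 was + + k / f z +.
The two rarest classes, f + k and + z +, are the double crossovers. Comparing them with the parentals, only the f allele has switched, so f is the middle locus and the order is z – f – k.
Crossovers in the z–f interval produce the single-crossover classes + z k and f + + (93 + 94 = 187) plus the double crossovers (23).
RF(z–f) = (187 + 23) / 2127 = 210/2127 = 0.0987 → 9.9 map units.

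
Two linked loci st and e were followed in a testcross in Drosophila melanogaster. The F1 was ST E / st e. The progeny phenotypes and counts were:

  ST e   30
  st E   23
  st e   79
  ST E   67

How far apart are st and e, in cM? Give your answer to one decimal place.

The recombinant classes are ST e and st E: 30 + 23 = 53.
Recombination frequency = 53/199 = 0.2663 ≈ 26.6%, i.e. 26.6 cM.

26.6 cM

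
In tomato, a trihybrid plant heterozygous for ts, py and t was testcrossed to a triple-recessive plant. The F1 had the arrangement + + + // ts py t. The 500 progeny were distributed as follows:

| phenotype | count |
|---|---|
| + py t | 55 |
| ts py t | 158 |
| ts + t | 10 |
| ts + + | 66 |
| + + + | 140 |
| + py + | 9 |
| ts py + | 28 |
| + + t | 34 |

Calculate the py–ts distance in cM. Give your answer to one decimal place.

28.0 cM

The two rarest classes, + py + and ts + t, are the double crossovers. Comparing them with the parentals, only the py allele has switched, so py is the middle locus and the order is t – py – ts.
Crossovers in the py–ts interval produce the single-crossover classes ts + + and + py t (66 + 55 = 121) plus the double crossovers (19).
RF(py–ts) = (121 + 19) / 500 = 140/500 = 0.2800 → 28.0 cM.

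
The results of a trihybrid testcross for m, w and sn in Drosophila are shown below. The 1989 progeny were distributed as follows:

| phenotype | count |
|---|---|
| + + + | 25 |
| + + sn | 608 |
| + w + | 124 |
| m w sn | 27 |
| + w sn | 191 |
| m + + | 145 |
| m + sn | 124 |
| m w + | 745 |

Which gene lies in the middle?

The two most frequent reciprocal classes, + + sn and m w +, are the parental types, so the F1 was + + sn / m w +.
The two rarest classes, + + + and m w sn, are the double crossovers. Comparing them with the parentals, only the sn allele has switched, so sn is the middle locus and the order is m – sn – w.

sn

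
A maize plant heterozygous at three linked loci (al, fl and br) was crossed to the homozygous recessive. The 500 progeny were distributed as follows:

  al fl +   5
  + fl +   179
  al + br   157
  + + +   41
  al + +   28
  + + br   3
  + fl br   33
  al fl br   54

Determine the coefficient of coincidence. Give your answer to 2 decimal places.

0.56

The two most frequent reciprocal classes, al + br and + fl +, are the parental types, so the F1 was al + br / + fl +.
The two rarest classes, + + br and al fl +, are the double crossovers. Comparing them with the parentals, only the al allele has switched, so al is the middle locus and the order is br – al – fl.
br–al: (61 + 8)/500 = 0.1380; al–fl: (95 + 8)/500 = 0.2060.
Expected DCO frequency = 0.1380 × 0.2060 ≈ 0.02843; observed = 8/500 ≈ 0.01600.
Coefficient of coincidence = 0.01600/0.02843 ≈ 0.56.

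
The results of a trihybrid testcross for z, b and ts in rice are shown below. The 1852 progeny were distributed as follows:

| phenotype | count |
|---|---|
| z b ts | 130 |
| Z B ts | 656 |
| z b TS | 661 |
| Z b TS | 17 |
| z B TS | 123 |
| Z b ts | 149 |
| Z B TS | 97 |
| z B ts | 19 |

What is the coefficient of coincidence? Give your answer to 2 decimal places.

The two most frequent reciprocal classes, z b TS and Z B ts, are the parental types, so the F1 was z b TS / Z B ts.
The two rarest classes, Z b TS and z B ts, are the double crossovers. Comparing them with the parentals, only the z allele has switched, so z is the middle locus and the order is b – z – ts.
b–z: (272 + 36)/1852 = 0.1663; z–ts: (227 + 36)/1852 = 0.1420.
Expected DCO frequency = 0.1663 × 0.1420 ≈ 0.02361; observed = 36/1852 ≈ 0.01944.
Coefficient of coincidence = 0.01944/0.02361 ≈ 0.82.

0.82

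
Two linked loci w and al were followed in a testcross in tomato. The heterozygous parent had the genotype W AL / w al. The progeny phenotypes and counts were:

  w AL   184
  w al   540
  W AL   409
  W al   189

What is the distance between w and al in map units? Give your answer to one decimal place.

The recombinant classes are W al and w AL: 189 + 184 = 373.
Recombination frequency = 373/1322 = 0.2821 ≈ 28.2%, i.e. 28.2 map units.

28.2 map units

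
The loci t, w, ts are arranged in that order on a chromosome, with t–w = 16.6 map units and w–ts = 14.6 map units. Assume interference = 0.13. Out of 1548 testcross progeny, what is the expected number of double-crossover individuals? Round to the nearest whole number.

Map distances give recombination frequencies of 0.166 and 0.146 for the two intervals.
With interference 0.13 (so coincidence = 0.87), expected double-crossover frequency = 0.166 × 0.146 × 0.87 = 0.02109.
Expected number = 0.02109 × 1548 = 32.64 ≈ 33.

33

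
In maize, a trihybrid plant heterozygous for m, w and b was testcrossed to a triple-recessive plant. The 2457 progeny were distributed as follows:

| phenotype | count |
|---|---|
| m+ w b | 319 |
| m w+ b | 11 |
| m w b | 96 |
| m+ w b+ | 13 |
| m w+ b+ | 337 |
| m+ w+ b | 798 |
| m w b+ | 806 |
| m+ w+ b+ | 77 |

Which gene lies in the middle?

The two most frequent reciprocal classes, m+ w+ b and m w b+, are the parental types, so the F1 was m+ w+ b / m w b+.
The two rarest classes, m w+ b and m+ w b+, are the double crossovers. Comparing them with the parentals, only the m allele has switched, so m is the middle locus and the order is w – m – b.

m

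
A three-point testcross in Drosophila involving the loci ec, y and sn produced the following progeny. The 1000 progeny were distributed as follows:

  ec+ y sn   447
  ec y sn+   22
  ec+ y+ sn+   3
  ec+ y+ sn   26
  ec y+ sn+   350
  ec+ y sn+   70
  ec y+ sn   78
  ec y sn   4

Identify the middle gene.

ec

The two most frequent reciprocal classes, ec y+ sn+ and ec+ y sn, are the parental types, so the F1 was ec y+ sn+ / ec+ y sn.
The two rarest classes, ec+ y+ sn+ and ec y sn, are the double crossovers. Comparing them with the parentals, only the ec allele has switched, so ec is the middle locus and the order is y – ec – sn.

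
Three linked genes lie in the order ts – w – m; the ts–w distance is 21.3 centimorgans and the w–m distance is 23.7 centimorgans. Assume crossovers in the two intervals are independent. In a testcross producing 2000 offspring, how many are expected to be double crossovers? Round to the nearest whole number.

Map distances give recombination frequencies of 0.213 and 0.237 for the two intervals.
With no interference, expected double-crossover frequency = 0.213 × 0.237 = 0.05048.
Expected number = 0.05048 × 2000 = 100.96 ≈ 101.

101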